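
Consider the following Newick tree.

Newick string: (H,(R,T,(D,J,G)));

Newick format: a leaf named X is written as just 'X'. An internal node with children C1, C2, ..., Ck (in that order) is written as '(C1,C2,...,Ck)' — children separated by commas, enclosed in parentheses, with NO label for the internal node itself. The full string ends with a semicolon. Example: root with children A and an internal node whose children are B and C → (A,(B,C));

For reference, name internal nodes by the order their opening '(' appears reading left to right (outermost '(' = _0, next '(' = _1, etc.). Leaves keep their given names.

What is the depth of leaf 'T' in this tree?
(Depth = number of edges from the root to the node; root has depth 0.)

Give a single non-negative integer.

Answer: 2

Derivation:
Newick: (H,(R,T,(D,J,G)));
Naming internals by '(' encounter order: outermost '(' = _0, next = _1, ...
Query node: T
Path from root: _0 -> _1 -> T
Depth of T: 2 (number of edges from root)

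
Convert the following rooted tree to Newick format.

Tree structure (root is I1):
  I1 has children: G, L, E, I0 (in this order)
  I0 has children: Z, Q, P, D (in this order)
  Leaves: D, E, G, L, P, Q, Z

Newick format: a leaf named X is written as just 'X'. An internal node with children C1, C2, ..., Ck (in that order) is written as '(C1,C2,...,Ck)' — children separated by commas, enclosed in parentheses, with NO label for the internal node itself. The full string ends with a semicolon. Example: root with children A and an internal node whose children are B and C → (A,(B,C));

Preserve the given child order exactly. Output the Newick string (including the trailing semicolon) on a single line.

internal I1 with children ['G', 'L', 'E', 'I0']
  leaf 'G' → 'G'
  leaf 'L' → 'L'
  leaf 'E' → 'E'
  internal I0 with children ['Z', 'Q', 'P', 'D']
    leaf 'Z' → 'Z'
    leaf 'Q' → 'Q'
    leaf 'P' → 'P'
    leaf 'D' → 'D'
  → '(Z,Q,P,D)'
→ '(G,L,E,(Z,Q,P,D))'
Final: (G,L,E,(Z,Q,P,D));

Answer: (G,L,E,(Z,Q,P,D));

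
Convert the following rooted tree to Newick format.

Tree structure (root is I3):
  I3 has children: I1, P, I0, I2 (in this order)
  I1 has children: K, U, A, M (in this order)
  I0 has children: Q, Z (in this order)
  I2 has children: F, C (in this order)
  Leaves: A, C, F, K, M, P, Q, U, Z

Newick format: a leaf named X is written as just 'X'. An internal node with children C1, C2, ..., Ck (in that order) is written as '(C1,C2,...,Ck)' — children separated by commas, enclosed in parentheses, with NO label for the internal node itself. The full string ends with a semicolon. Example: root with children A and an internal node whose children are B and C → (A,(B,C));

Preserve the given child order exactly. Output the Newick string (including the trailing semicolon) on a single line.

internal I3 with children ['I1', 'P', 'I0', 'I2']
  internal I1 with children ['K', 'U', 'A', 'M']
    leaf 'K' → 'K'
    leaf 'U' → 'U'
    leaf 'A' → 'A'
    leaf 'M' → 'M'
  → '(K,U,A,M)'
  leaf 'P' → 'P'
  internal I0 with children ['Q', 'Z']
    leaf 'Q' → 'Q'
    leaf 'Z' → 'Z'
  → '(Q,Z)'
  internal I2 with children ['F', 'C']
    leaf 'F' → 'F'
    leaf 'C' → 'C'
  → '(F,C)'
→ '((K,U,A,M),P,(Q,Z),(F,C))'
Final: ((K,U,A,M),P,(Q,Z),(F,C));

Answer: ((K,U,A,M),P,(Q,Z),(F,C));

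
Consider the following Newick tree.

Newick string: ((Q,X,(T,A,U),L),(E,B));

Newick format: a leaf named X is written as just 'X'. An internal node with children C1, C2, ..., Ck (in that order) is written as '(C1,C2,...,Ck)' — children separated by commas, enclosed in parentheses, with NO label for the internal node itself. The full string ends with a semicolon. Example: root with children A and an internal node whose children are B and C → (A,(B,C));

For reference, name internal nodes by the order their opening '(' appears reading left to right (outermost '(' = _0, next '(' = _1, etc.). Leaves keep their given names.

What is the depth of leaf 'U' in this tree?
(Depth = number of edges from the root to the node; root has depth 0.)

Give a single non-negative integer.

Answer: 3

Derivation:
Newick: ((Q,X,(T,A,U),L),(E,B));
Naming internals by '(' encounter order: outermost '(' = _0, next = _1, ...
Query node: U
Path from root: _0 -> _1 -> _2 -> U
Depth of U: 3 (number of edges from root)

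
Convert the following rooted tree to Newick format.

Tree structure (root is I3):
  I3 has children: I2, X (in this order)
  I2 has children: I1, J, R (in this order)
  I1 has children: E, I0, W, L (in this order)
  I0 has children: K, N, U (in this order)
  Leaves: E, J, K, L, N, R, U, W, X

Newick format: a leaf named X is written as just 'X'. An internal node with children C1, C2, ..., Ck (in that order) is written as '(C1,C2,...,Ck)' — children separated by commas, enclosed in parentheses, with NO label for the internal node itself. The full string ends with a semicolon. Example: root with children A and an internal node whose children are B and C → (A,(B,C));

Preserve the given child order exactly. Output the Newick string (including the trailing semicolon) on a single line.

Answer: (((E,(K,N,U),W,L),J,R),X);

Derivation:
internal I3 with children ['I2', 'X']
  internal I2 with children ['I1', 'J', 'R']
    internal I1 with children ['E', 'I0', 'W', 'L']
      leaf 'E' → 'E'
      internal I0 with children ['K', 'N', 'U']
        leaf 'K' → 'K'
        leaf 'N' → 'N'
        leaf 'U' → 'U'
      → '(K,N,U)'
      leaf 'W' → 'W'
      leaf 'L' → 'L'
    → '(E,(K,N,U),W,L)'
    leaf 'J' → 'J'
    leaf 'R' → 'R'
  → '((E,(K,N,U),W,L),J,R)'
  leaf 'X' → 'X'
→ '(((E,(K,N,U),W,L),J,R),X)'
Final: (((E,(K,N,U),W,L),J,R),X);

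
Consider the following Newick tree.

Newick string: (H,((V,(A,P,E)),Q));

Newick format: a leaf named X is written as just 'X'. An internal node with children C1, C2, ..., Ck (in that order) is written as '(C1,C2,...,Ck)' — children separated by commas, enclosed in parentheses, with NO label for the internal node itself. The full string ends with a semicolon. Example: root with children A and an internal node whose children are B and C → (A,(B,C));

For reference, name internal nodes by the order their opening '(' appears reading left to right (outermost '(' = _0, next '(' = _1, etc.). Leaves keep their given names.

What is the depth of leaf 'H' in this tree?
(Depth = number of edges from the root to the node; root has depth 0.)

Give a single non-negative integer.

Newick: (H,((V,(A,P,E)),Q));
Naming internals by '(' encounter order: outermost '(' = _0, next = _1, ...
Query node: H
Path from root: _0 -> H
Depth of H: 1 (number of edges from root)

Answer: 1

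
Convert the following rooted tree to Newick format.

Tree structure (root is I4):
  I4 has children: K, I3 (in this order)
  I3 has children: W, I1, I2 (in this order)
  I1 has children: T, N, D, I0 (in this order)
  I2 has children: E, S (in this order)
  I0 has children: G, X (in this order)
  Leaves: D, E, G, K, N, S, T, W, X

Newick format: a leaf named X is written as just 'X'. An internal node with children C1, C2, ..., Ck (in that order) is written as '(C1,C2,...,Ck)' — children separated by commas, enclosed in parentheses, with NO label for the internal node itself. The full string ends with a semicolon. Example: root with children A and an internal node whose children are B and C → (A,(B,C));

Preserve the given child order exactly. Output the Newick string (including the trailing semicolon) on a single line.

Answer: (K,(W,(T,N,D,(G,X)),(E,S)));

Derivation:
internal I4 with children ['K', 'I3']
  leaf 'K' → 'K'
  internal I3 with children ['W', 'I1', 'I2']
    leaf 'W' → 'W'
    internal I1 with children ['T', 'N', 'D', 'I0']
      leaf 'T' → 'T'
      leaf 'N' → 'N'
      leaf 'D' → 'D'
      internal I0 with children ['G', 'X']
        leaf 'G' → 'G'
        leaf 'X' → 'X'
      → '(G,X)'
    → '(T,N,D,(G,X))'
    internal I2 with children ['E', 'S']
      leaf 'E' → 'E'
      leaf 'S' → 'S'
    → '(E,S)'
  → '(W,(T,N,D,(G,X)),(E,S))'
→ '(K,(W,(T,N,D,(G,X)),(E,S)))'
Final: (K,(W,(T,N,D,(G,X)),(E,S)));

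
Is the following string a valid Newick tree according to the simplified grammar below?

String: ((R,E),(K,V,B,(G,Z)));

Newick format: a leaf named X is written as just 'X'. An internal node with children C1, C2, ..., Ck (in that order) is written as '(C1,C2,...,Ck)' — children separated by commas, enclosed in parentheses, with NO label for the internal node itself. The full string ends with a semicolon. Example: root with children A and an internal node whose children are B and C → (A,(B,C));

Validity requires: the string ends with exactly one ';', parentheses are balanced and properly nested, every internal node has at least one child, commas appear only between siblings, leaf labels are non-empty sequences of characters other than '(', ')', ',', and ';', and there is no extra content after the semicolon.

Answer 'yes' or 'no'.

Input: ((R,E),(K,V,B,(G,Z)));
Paren balance: 4 '(' vs 4 ')' OK
Ends with single ';': True
Full parse: OK
Valid: True

Answer: yes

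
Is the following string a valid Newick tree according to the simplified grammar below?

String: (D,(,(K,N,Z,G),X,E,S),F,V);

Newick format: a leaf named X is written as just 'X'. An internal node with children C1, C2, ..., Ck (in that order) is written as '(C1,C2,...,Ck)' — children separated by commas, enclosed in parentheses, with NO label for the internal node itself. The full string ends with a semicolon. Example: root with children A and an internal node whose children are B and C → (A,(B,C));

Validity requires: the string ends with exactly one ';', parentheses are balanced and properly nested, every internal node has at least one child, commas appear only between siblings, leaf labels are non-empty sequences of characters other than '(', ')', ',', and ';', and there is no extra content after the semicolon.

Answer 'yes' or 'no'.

Answer: no

Derivation:
Input: (D,(,(K,N,Z,G),X,E,S),F,V);
Paren balance: 3 '(' vs 3 ')' OK
Ends with single ';': True
Full parse: FAILS (empty leaf label at pos 4)
Valid: False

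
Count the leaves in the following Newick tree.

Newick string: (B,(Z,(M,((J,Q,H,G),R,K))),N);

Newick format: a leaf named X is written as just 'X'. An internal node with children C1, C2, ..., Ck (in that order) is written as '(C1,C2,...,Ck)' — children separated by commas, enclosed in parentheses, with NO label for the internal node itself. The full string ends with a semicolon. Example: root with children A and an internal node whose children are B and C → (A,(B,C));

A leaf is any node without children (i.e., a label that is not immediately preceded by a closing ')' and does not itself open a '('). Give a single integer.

Newick: (B,(Z,(M,((J,Q,H,G),R,K))),N);
Scan left-to-right; a leaf is any maximal label run not followed by '(':
  pos 1: leaf 'B' → count = 1
  pos 4: leaf 'Z' → count = 2
  pos 7: leaf 'M' → count = 3
  pos 11: leaf 'J' → count = 4
  pos 13: leaf 'Q' → count = 5
  pos 15: leaf 'H' → count = 6
  pos 17: leaf 'G' → count = 7
  pos 20: leaf 'R' → count = 8
  pos 22: leaf 'K' → count = 9
  pos 27: leaf 'N' → count = 10
Total leaves: 10

Answer: 10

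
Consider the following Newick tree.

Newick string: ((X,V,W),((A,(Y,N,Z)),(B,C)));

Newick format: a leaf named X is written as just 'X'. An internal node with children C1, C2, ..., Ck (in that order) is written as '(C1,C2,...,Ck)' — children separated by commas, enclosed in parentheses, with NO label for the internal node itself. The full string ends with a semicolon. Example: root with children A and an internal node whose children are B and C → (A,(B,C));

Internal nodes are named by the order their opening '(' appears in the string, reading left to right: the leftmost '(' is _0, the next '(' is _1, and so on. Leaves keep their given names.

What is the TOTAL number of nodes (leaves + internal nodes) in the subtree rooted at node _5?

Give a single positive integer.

Answer: 3

Derivation:
Newick: ((X,V,W),((A,(Y,N,Z)),(B,C)));
Locate _5: it is the '(' at position 22 (the 6th '(' reading left to right).
Query: subtree rooted at _5
_5: subtree_size = 1 + 2
  B: subtree_size = 1 + 0
  C: subtree_size = 1 + 0
Total subtree size of _5: 3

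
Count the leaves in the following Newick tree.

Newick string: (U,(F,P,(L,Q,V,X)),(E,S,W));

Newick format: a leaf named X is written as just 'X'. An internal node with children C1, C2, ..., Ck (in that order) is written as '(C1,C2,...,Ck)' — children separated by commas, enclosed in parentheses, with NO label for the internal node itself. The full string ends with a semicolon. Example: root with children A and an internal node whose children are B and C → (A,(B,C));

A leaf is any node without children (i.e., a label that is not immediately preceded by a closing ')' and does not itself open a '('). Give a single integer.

Answer: 10

Derivation:
Newick: (U,(F,P,(L,Q,V,X)),(E,S,W));
Scan left-to-right; a leaf is any maximal label run not followed by '(':
  pos 1: leaf 'U' → count = 1
  pos 4: leaf 'F' → count = 2
  pos 6: leaf 'P' → count = 3
  pos 9: leaf 'L' → count = 4
  pos 11: leaf 'Q' → count = 5
  pos 13: leaf 'V' → count = 6
  pos 15: leaf 'X' → count = 7
  pos 20: leaf 'E' → count = 8
  pos 22: leaf 'S' → count = 9
  pos 24: leaf 'W' → count = 10
Total leaves: 10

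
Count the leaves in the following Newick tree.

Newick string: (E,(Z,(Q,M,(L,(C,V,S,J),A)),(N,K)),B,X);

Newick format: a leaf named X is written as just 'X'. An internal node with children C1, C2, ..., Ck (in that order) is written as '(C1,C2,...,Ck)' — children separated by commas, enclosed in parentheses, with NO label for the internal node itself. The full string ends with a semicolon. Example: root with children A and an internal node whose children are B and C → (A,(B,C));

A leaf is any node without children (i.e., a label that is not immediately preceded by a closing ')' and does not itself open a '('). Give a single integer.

Answer: 14

Derivation:
Newick: (E,(Z,(Q,M,(L,(C,V,S,J),A)),(N,K)),B,X);
Scan left-to-right; a leaf is any maximal label run not followed by '(':
  pos 1: leaf 'E' → count = 1
  pos 4: leaf 'Z' → count = 2
  pos 7: leaf 'Q' → count = 3
  pos 9: leaf 'M' → count = 4
  pos 12: leaf 'L' → count = 5
  pos 15: leaf 'C' → count = 6
  pos 17: leaf 'V' → count = 7
  pos 19: leaf 'S' → count = 8
  pos 21: leaf 'J' → count = 9
  pos 24: leaf 'A' → count = 10
  pos 29: leaf 'N' → count = 11
  pos 31: leaf 'K' → count = 12
  pos 35: leaf 'B' → count = 13
  pos 37: leaf 'X' → count = 14
Total leaves: 14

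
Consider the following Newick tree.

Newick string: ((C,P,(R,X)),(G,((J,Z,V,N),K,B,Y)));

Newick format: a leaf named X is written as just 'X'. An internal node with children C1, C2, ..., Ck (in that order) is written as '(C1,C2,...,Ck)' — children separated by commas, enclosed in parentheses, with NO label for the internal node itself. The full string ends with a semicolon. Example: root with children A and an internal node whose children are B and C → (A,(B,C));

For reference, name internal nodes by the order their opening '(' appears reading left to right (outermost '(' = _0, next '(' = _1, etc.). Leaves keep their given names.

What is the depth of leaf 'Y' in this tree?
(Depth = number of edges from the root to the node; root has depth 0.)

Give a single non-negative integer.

Newick: ((C,P,(R,X)),(G,((J,Z,V,N),K,B,Y)));
Naming internals by '(' encounter order: outermost '(' = _0, next = _1, ...
Query node: Y
Path from root: _0 -> _3 -> _4 -> Y
Depth of Y: 3 (number of edges from root)

Answer: 3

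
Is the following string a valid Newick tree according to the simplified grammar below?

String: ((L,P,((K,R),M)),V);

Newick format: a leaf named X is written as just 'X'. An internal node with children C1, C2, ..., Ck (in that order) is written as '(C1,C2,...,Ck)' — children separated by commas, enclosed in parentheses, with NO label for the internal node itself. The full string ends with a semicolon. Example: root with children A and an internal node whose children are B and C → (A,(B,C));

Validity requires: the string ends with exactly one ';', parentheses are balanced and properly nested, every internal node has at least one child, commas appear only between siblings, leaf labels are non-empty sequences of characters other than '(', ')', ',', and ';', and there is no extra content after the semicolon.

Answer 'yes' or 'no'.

Answer: yes

Derivation:
Input: ((L,P,((K,R),M)),V);
Paren balance: 4 '(' vs 4 ')' OK
Ends with single ';': True
Full parse: OK
Valid: True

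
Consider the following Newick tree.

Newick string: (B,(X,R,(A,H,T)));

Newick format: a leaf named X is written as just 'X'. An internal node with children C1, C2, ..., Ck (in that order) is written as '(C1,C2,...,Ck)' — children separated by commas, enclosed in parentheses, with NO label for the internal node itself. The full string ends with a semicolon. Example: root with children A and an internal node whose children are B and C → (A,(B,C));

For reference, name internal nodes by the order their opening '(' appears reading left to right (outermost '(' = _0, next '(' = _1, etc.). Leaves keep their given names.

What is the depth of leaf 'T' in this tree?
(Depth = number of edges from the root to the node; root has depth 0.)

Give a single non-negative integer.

Newick: (B,(X,R,(A,H,T)));
Naming internals by '(' encounter order: outermost '(' = _0, next = _1, ...
Query node: T
Path from root: _0 -> _1 -> _2 -> T
Depth of T: 3 (number of edges from root)

Answer: 3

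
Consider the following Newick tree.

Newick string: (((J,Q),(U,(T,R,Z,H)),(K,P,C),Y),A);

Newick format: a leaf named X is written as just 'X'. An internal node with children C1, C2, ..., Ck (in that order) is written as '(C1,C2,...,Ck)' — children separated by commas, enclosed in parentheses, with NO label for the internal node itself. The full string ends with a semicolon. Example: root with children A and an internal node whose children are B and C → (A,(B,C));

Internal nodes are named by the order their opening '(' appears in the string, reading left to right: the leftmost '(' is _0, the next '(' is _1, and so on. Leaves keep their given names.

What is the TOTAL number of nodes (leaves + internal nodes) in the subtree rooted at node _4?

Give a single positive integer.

Newick: (((J,Q),(U,(T,R,Z,H)),(K,P,C),Y),A);
Locate _4: it is the '(' at position 11 (the 5th '(' reading left to right).
Query: subtree rooted at _4
_4: subtree_size = 1 + 4
  T: subtree_size = 1 + 0
  R: subtree_size = 1 + 0
  Z: subtree_size = 1 + 0
  H: subtree_size = 1 + 0
Total subtree size of _4: 5

Answer: 5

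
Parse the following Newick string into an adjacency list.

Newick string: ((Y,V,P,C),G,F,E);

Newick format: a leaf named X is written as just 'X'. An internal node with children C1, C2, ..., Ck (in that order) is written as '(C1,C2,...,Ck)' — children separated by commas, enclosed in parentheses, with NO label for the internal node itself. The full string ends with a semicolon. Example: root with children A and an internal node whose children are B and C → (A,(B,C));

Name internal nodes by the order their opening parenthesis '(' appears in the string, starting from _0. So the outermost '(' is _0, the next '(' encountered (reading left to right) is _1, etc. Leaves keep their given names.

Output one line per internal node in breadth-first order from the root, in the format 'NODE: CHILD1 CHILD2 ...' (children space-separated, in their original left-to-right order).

Answer: _0: _1 G F E
_1: Y V P C

Derivation:
Input: ((Y,V,P,C),G,F,E);
Scanning left-to-right, naming '(' by encounter order:
  pos 0: '(' -> open internal node _0 (depth 1)
  pos 1: '(' -> open internal node _1 (depth 2)
  pos 9: ')' -> close internal node _1 (now at depth 1)
  pos 16: ')' -> close internal node _0 (now at depth 0)
Total internal nodes: 2
BFS adjacency from root:
  _0: _1 G F E
  _1: Y V P C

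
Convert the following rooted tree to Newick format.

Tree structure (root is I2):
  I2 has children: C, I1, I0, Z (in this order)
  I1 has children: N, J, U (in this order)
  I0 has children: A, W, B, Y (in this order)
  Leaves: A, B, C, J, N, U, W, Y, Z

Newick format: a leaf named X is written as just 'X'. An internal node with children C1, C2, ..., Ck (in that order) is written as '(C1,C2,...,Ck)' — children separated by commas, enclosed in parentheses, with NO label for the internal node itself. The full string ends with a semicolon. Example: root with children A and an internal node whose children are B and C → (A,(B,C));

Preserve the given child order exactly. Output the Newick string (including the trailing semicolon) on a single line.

internal I2 with children ['C', 'I1', 'I0', 'Z']
  leaf 'C' → 'C'
  internal I1 with children ['N', 'J', 'U']
    leaf 'N' → 'N'
    leaf 'J' → 'J'
    leaf 'U' → 'U'
  → '(N,J,U)'
  internal I0 with children ['A', 'W', 'B', 'Y']
    leaf 'A' → 'A'
    leaf 'W' → 'W'
    leaf 'B' → 'B'
    leaf 'Y' → 'Y'
  → '(A,W,B,Y)'
  leaf 'Z' → 'Z'
→ '(C,(N,J,U),(A,W,B,Y),Z)'
Final: (C,(N,J,U),(A,W,B,Y),Z);

Answer: (C,(N,J,U),(A,W,B,Y),Z);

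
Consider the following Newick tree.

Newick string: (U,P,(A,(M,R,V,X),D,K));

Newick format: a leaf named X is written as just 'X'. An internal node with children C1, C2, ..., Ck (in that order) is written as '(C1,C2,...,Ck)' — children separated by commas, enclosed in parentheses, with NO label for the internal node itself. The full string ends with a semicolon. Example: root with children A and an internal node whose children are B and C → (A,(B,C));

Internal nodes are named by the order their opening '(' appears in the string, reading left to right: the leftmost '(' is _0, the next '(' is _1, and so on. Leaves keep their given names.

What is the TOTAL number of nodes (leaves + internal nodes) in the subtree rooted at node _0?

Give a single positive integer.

Answer: 12

Derivation:
Newick: (U,P,(A,(M,R,V,X),D,K));
Locate _0: it is the '(' at position 0 (the 1st '(' reading left to right).
Query: subtree rooted at _0
_0: subtree_size = 1 + 11
  U: subtree_size = 1 + 0
  P: subtree_size = 1 + 0
  _1: subtree_size = 1 + 8
    A: subtree_size = 1 + 0
    _2: subtree_size = 1 + 4
      M: subtree_size = 1 + 0
      R: subtree_size = 1 + 0
      V: subtree_size = 1 + 0
      X: subtree_size = 1 + 0
    D: subtree_size = 1 + 0
    K: subtree_size = 1 + 0
Total subtree size of _0: 12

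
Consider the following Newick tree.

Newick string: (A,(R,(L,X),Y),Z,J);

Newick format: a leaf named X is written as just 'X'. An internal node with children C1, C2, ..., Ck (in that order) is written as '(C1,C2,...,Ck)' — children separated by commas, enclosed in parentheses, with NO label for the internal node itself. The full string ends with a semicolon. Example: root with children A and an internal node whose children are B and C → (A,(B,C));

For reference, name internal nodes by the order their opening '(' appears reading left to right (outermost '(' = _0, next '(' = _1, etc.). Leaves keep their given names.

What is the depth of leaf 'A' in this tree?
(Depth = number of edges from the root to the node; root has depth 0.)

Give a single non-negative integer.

Newick: (A,(R,(L,X),Y),Z,J);
Naming internals by '(' encounter order: outermost '(' = _0, next = _1, ...
Query node: A
Path from root: _0 -> A
Depth of A: 1 (number of edges from root)

Answer: 1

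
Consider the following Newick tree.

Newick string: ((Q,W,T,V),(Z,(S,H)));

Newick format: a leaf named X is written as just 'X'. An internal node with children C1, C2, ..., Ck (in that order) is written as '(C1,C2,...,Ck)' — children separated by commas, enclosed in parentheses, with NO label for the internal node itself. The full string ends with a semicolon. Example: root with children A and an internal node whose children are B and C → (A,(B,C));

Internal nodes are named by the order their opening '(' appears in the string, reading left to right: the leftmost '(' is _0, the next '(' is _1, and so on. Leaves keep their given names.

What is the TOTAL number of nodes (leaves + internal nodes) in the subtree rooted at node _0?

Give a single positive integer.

Answer: 11

Derivation:
Newick: ((Q,W,T,V),(Z,(S,H)));
Locate _0: it is the '(' at position 0 (the 1st '(' reading left to right).
Query: subtree rooted at _0
_0: subtree_size = 1 + 10
  _1: subtree_size = 1 + 4
    Q: subtree_size = 1 + 0
    W: subtree_size = 1 + 0
    T: subtree_size = 1 + 0
    V: subtree_size = 1 + 0
  _2: subtree_size = 1 + 4
    Z: subtree_size = 1 + 0
    _3: subtree_size = 1 + 2
      S: subtree_size = 1 + 0
      H: subtree_size = 1 + 0
Total subtree size of _0: 11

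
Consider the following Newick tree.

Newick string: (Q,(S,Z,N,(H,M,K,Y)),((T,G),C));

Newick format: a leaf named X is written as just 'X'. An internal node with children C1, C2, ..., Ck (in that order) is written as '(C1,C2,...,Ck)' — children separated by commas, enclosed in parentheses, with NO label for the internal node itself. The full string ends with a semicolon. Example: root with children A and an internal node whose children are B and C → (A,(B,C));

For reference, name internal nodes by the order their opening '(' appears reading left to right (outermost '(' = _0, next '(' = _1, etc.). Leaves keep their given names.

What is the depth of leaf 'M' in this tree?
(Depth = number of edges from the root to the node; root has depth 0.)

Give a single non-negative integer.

Newick: (Q,(S,Z,N,(H,M,K,Y)),((T,G),C));
Naming internals by '(' encounter order: outermost '(' = _0, next = _1, ...
Query node: M
Path from root: _0 -> _1 -> _2 -> M
Depth of M: 3 (number of edges from root)

Answer: 3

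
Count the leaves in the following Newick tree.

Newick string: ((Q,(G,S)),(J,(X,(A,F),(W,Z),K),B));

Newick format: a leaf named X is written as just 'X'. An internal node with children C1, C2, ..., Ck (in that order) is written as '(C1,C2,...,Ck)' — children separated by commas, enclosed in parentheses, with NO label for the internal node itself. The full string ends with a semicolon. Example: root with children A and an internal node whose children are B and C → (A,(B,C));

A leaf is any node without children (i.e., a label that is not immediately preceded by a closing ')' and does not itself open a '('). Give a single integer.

Newick: ((Q,(G,S)),(J,(X,(A,F),(W,Z),K),B));
Scan left-to-right; a leaf is any maximal label run not followed by '(':
  pos 2: leaf 'Q' → count = 1
  pos 5: leaf 'G' → count = 2
  pos 7: leaf 'S' → count = 3
  pos 12: leaf 'J' → count = 4
  pos 15: leaf 'X' → count = 5
  pos 18: leaf 'A' → count = 6
  pos 20: leaf 'F' → count = 7
  pos 24: leaf 'W' → count = 8
  pos 26: leaf 'Z' → count = 9
  pos 29: leaf 'K' → count = 10
  pos 32: leaf 'B' → count = 11
Total leaves: 11

Answer: 11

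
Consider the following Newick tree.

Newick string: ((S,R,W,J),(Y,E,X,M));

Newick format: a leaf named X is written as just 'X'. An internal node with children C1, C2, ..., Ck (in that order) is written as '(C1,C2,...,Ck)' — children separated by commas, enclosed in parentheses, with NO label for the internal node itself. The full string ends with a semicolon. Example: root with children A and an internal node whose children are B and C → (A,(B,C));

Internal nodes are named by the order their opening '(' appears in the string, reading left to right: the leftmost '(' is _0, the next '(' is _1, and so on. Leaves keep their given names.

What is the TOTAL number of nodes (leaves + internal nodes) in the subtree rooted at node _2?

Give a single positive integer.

Answer: 5

Derivation:
Newick: ((S,R,W,J),(Y,E,X,M));
Locate _2: it is the '(' at position 11 (the 3rd '(' reading left to right).
Query: subtree rooted at _2
_2: subtree_size = 1 + 4
  Y: subtree_size = 1 + 0
  E: subtree_size = 1 + 0
  X: subtree_size = 1 + 0
  M: subtree_size = 1 + 0
Total subtree size of _2: 5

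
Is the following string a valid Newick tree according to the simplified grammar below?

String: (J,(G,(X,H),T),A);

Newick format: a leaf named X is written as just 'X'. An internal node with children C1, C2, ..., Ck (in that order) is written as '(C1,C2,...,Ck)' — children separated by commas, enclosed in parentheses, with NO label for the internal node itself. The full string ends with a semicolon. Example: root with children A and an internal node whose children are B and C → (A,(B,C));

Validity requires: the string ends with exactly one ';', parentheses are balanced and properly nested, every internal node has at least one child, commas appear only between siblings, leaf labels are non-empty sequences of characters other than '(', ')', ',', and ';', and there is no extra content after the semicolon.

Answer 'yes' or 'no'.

Input: (J,(G,(X,H),T),A);
Paren balance: 3 '(' vs 3 ')' OK
Ends with single ';': True
Full parse: OK
Valid: True

Answer: yes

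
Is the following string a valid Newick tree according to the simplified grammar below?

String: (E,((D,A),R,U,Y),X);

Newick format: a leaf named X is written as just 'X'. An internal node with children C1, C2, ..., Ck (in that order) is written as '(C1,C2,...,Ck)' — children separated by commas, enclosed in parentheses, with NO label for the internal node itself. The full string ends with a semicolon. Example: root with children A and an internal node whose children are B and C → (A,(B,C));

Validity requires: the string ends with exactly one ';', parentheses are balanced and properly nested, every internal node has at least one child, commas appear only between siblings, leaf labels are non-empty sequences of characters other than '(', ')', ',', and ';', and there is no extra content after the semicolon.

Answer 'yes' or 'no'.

Input: (E,((D,A),R,U,Y),X);
Paren balance: 3 '(' vs 3 ')' OK
Ends with single ';': True
Full parse: OK
Valid: True

Answer: yes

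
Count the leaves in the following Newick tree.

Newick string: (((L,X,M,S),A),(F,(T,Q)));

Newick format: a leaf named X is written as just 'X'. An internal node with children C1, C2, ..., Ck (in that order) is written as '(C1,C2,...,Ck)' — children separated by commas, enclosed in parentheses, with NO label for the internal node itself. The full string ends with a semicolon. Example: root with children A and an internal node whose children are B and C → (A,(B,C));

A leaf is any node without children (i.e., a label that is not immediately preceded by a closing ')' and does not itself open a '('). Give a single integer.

Newick: (((L,X,M,S),A),(F,(T,Q)));
Scan left-to-right; a leaf is any maximal label run not followed by '(':
  pos 3: leaf 'L' → count = 1
  pos 5: leaf 'X' → count = 2
  pos 7: leaf 'M' → count = 3
  pos 9: leaf 'S' → count = 4
  pos 12: leaf 'A' → count = 5
  pos 16: leaf 'F' → count = 6
  pos 19: leaf 'T' → count = 7
  pos 21: leaf 'Q' → count = 8
Total leaves: 8

Answer: 8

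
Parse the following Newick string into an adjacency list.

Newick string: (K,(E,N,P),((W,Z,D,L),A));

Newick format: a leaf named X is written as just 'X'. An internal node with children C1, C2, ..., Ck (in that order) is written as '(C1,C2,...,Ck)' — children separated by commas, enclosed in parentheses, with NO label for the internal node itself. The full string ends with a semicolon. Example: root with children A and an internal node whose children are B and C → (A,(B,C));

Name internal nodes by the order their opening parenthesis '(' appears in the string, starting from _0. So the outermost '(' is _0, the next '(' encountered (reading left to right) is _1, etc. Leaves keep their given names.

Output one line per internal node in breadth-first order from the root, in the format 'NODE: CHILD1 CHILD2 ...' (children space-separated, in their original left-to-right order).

Answer: _0: K _1 _2
_1: E N P
_2: _3 A
_3: W Z D L

Derivation:
Input: (K,(E,N,P),((W,Z,D,L),A));
Scanning left-to-right, naming '(' by encounter order:
  pos 0: '(' -> open internal node _0 (depth 1)
  pos 3: '(' -> open internal node _1 (depth 2)
  pos 9: ')' -> close internal node _1 (now at depth 1)
  pos 11: '(' -> open internal node _2 (depth 2)
  pos 12: '(' -> open internal node _3 (depth 3)
  pos 20: ')' -> close internal node _3 (now at depth 2)
  pos 23: ')' -> close internal node _2 (now at depth 1)
  pos 24: ')' -> close internal node _0 (now at depth 0)
Total internal nodes: 4
BFS adjacency from root:
  _0: K _1 _2
  _1: E N P
  _2: _3 A
  _3: W Z D L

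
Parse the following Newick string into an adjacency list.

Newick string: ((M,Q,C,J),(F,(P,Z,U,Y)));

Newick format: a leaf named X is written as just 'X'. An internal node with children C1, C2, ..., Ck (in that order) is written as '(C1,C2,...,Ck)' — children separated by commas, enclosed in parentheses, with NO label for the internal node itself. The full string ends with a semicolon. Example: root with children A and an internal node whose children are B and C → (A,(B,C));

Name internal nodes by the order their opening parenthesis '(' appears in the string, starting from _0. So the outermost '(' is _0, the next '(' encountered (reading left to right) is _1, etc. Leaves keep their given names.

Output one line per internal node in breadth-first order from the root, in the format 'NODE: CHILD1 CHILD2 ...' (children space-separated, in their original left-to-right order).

Answer: _0: _1 _2
_1: M Q C J
_2: F _3
_3: P Z U Y

Derivation:
Input: ((M,Q,C,J),(F,(P,Z,U,Y)));
Scanning left-to-right, naming '(' by encounter order:
  pos 0: '(' -> open internal node _0 (depth 1)
  pos 1: '(' -> open internal node _1 (depth 2)
  pos 9: ')' -> close internal node _1 (now at depth 1)
  pos 11: '(' -> open internal node _2 (depth 2)
  pos 14: '(' -> open internal node _3 (depth 3)
  pos 22: ')' -> close internal node _3 (now at depth 2)
  pos 23: ')' -> close internal node _2 (now at depth 1)
  pos 24: ')' -> close internal node _0 (now at depth 0)
Total internal nodes: 4
BFS adjacency from root:
  _0: _1 _2
  _1: M Q C J
  _2: F _3
  _3: P Z U Y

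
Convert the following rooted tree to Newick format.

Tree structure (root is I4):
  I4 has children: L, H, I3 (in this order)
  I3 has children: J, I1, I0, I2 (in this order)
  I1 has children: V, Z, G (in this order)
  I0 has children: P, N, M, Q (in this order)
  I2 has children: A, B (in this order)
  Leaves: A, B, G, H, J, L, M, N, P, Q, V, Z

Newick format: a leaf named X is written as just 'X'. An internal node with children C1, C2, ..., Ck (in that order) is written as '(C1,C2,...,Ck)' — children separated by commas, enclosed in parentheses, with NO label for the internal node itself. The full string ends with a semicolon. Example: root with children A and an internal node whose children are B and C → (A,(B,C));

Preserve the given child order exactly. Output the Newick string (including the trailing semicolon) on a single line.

Answer: (L,H,(J,(V,Z,G),(P,N,M,Q),(A,B)));

Derivation:
internal I4 with children ['L', 'H', 'I3']
  leaf 'L' → 'L'
  leaf 'H' → 'H'
  internal I3 with children ['J', 'I1', 'I0', 'I2']
    leaf 'J' → 'J'
    internal I1 with children ['V', 'Z', 'G']
      leaf 'V' → 'V'
      leaf 'Z' → 'Z'
      leaf 'G' → 'G'
    → '(V,Z,G)'
    internal I0 with children ['P', 'N', 'M', 'Q']
      leaf 'P' → 'P'
      leaf 'N' → 'N'
      leaf 'M' → 'M'
      leaf 'Q' → 'Q'
    → '(P,N,M,Q)'
    internal I2 with children ['A', 'B']
      leaf 'A' → 'A'
      leaf 'B' → 'B'
    → '(A,B)'
  → '(J,(V,Z,G),(P,N,M,Q),(A,B))'
→ '(L,H,(J,(V,Z,G),(P,N,M,Q),(A,B)))'
Final: (L,H,(J,(V,Z,G),(P,N,M,Q),(A,B)));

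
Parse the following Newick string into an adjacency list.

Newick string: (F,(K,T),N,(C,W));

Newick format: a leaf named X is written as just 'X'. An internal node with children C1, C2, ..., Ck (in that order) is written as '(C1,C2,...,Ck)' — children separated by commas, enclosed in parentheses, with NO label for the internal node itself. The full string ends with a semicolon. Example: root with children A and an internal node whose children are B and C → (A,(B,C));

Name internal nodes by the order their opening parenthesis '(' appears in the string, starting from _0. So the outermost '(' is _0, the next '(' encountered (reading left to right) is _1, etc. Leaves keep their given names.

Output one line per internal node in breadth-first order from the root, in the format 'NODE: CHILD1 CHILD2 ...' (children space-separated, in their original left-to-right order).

Input: (F,(K,T),N,(C,W));
Scanning left-to-right, naming '(' by encounter order:
  pos 0: '(' -> open internal node _0 (depth 1)
  pos 3: '(' -> open internal node _1 (depth 2)
  pos 7: ')' -> close internal node _1 (now at depth 1)
  pos 11: '(' -> open internal node _2 (depth 2)
  pos 15: ')' -> close internal node _2 (now at depth 1)
  pos 16: ')' -> close internal node _0 (now at depth 0)
Total internal nodes: 3
BFS adjacency from root:
  _0: F _1 N _2
  _1: K T
  _2: C W

Answer: _0: F _1 N _2
_1: K T
_2: C W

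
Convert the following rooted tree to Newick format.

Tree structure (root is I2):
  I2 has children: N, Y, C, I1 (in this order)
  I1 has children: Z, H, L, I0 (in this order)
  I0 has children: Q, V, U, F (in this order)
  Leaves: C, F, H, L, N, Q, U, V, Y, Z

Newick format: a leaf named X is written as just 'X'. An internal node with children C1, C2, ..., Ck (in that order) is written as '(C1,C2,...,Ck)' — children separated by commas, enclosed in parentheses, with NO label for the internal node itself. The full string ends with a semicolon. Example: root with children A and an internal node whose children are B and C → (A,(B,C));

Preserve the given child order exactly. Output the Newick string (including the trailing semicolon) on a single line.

internal I2 with children ['N', 'Y', 'C', 'I1']
  leaf 'N' → 'N'
  leaf 'Y' → 'Y'
  leaf 'C' → 'C'
  internal I1 with children ['Z', 'H', 'L', 'I0']
    leaf 'Z' → 'Z'
    leaf 'H' → 'H'
    leaf 'L' → 'L'
    internal I0 with children ['Q', 'V', 'U', 'F']
      leaf 'Q' → 'Q'
      leaf 'V' → 'V'
      leaf 'U' → 'U'
      leaf 'F' → 'F'
    → '(Q,V,U,F)'
  → '(Z,H,L,(Q,V,U,F))'
→ '(N,Y,C,(Z,H,L,(Q,V,U,F)))'
Final: (N,Y,C,(Z,H,L,(Q,V,U,F)));

Answer: (N,Y,C,(Z,H,L,(Q,V,U,F)));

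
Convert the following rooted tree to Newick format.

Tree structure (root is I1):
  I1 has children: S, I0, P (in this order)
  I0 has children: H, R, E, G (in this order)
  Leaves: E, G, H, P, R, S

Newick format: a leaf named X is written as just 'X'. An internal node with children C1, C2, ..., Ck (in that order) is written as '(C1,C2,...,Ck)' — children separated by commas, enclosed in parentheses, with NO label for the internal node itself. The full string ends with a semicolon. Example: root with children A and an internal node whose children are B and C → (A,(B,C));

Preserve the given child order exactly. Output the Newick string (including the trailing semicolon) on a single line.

Answer: (S,(H,R,E,G),P);

Derivation:
internal I1 with children ['S', 'I0', 'P']
  leaf 'S' → 'S'
  internal I0 with children ['H', 'R', 'E', 'G']
    leaf 'H' → 'H'
    leaf 'R' → 'R'
    leaf 'E' → 'E'
    leaf 'G' → 'G'
  → '(H,R,E,G)'
  leaf 'P' → 'P'
→ '(S,(H,R,E,G),P)'
Final: (S,(H,R,E,G),P);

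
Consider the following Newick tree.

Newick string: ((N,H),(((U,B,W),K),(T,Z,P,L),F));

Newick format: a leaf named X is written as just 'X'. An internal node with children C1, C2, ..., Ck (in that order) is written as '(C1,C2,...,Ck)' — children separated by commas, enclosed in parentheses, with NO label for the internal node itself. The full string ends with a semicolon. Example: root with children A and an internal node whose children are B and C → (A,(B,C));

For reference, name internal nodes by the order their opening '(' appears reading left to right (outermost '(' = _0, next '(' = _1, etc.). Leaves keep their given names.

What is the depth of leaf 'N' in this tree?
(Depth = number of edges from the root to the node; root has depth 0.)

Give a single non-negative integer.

Newick: ((N,H),(((U,B,W),K),(T,Z,P,L),F));
Naming internals by '(' encounter order: outermost '(' = _0, next = _1, ...
Query node: N
Path from root: _0 -> _1 -> N
Depth of N: 2 (number of edges from root)

Answer: 2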